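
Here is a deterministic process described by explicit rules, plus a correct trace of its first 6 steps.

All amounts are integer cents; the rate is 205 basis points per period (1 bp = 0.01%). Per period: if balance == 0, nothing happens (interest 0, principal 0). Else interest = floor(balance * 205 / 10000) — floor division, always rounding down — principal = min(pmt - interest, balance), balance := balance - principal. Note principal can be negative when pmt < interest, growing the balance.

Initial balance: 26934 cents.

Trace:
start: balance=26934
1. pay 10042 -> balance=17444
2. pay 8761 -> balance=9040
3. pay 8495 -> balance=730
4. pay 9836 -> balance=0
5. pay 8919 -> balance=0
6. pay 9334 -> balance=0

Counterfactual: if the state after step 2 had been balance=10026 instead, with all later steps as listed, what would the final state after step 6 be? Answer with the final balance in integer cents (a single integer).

state after step 2 := balance=10026
3. pay 8495 -> balance=1736
4. pay 9836 -> balance=0
5. pay 8919 -> balance=0
6. pay 9334 -> balance=0

0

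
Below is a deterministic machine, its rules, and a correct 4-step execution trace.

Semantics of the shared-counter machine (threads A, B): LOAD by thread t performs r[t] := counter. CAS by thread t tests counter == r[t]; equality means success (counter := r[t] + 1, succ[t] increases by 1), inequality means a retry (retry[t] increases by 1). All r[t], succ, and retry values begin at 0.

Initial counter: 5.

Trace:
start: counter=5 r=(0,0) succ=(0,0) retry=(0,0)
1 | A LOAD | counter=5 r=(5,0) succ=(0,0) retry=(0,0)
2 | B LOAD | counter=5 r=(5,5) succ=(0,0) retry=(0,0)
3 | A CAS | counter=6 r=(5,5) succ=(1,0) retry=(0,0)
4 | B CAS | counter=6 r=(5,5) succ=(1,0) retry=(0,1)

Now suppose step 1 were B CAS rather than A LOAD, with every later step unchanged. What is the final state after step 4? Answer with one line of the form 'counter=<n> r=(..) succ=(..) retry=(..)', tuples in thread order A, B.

counter=6 r=(0,5) succ=(0,1) retry=(1,1)

(re-executing from step 1 with the substitution; state before step 1: counter=5 r=(0,0) succ=(0,0) retry=(0,0))
1 | B CAS | counter=5 r=(0,0) succ=(0,0) retry=(0,1)
2 | B LOAD | counter=5 r=(0,5) succ=(0,0) retry=(0,1)
3 | A CAS | counter=5 r=(0,5) succ=(0,0) retry=(1,1)
4 | B CAS | counter=6 r=(0,5) succ=(0,1) retry=(1,1)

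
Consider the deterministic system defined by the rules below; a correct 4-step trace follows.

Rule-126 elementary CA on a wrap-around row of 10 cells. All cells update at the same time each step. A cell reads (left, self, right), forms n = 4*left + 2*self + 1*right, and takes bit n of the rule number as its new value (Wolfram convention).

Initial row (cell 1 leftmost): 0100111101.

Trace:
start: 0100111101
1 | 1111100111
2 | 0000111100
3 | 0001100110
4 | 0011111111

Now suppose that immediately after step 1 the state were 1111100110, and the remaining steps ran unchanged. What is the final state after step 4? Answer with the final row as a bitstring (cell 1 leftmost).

1111110001

state after step 1 := 1111100110
2 | 1000111111
3 | 1101100000
4 | 1111110001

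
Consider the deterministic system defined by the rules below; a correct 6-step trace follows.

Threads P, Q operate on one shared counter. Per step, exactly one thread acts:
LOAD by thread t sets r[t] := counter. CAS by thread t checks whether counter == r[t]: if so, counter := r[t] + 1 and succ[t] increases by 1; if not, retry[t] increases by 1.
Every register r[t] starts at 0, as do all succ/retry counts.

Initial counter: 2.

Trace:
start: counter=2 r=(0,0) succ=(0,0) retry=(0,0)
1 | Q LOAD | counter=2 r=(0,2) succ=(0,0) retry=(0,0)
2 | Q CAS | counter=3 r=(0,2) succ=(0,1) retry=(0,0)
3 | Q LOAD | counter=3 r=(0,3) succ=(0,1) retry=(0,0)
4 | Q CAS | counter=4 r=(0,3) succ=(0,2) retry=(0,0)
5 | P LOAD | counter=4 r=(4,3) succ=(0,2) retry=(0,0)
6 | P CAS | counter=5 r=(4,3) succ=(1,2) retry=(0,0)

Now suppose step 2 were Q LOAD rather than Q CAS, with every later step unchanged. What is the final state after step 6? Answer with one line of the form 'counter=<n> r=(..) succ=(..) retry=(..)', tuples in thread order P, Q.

counter=4 r=(3,2) succ=(1,1) retry=(0,0)

(re-executing from step 2 with the substitution; state before step 2: counter=2 r=(0,2) succ=(0,0) retry=(0,0))
2 | Q LOAD | counter=2 r=(0,2) succ=(0,0) retry=(0,0)
3 | Q LOAD | counter=2 r=(0,2) succ=(0,0) retry=(0,0)
4 | Q CAS | counter=3 r=(0,2) succ=(0,1) retry=(0,0)
5 | P LOAD | counter=3 r=(3,2) succ=(0,1) retry=(0,0)
6 | P CAS | counter=4 r=(3,2) succ=(1,1) retry=(0,0)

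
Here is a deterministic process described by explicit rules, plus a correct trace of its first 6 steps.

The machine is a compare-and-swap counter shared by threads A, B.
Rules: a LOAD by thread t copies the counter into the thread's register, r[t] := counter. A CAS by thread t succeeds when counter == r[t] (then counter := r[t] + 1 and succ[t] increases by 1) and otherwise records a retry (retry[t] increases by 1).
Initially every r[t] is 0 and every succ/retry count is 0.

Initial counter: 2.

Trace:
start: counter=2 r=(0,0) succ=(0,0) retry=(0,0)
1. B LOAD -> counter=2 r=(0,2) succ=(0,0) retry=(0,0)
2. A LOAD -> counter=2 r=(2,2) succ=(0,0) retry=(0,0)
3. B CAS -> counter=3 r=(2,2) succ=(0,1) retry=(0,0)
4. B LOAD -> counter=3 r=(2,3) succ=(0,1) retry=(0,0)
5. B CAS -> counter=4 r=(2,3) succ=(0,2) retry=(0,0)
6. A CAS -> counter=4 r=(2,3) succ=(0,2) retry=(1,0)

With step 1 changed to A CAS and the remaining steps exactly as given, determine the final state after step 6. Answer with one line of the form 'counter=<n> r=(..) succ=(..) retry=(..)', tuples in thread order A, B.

counter=3 r=(2,2) succ=(0,1) retry=(2,1)

(re-executing from step 1 with the substitution; state before step 1: counter=2 r=(0,0) succ=(0,0) retry=(0,0))
1. A CAS -> counter=2 r=(0,0) succ=(0,0) retry=(1,0)
2. A LOAD -> counter=2 r=(2,0) succ=(0,0) retry=(1,0)
3. B CAS -> counter=2 r=(2,0) succ=(0,0) retry=(1,1)
4. B LOAD -> counter=2 r=(2,2) succ=(0,0) retry=(1,1)
5. B CAS -> counter=3 r=(2,2) succ=(0,1) retry=(1,1)
6. A CAS -> counter=3 r=(2,2) succ=(0,1) retry=(2,1)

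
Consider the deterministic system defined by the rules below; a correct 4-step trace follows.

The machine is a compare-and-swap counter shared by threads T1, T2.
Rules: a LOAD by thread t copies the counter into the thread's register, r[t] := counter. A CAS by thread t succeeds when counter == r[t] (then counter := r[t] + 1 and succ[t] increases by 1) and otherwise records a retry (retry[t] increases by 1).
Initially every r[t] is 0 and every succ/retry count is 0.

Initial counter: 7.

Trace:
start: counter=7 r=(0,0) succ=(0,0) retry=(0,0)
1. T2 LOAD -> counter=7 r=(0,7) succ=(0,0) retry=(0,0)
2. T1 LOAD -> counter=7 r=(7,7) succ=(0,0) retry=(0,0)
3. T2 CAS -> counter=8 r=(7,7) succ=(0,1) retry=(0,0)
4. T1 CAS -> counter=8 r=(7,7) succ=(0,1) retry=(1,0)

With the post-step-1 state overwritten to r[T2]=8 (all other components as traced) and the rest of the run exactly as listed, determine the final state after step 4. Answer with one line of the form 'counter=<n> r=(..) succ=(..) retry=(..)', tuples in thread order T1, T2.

state after step 1 := counter=7 r=(0,8) succ=(0,0) retry=(0,0)
2. T1 LOAD -> counter=7 r=(7,8) succ=(0,0) retry=(0,0)
3. T2 CAS -> counter=7 r=(7,8) succ=(0,0) retry=(0,1)
4. T1 CAS -> counter=8 r=(7,8) succ=(1,0) retry=(0,1)

counter=8 r=(7,8) succ=(1,0) retry=(0,1)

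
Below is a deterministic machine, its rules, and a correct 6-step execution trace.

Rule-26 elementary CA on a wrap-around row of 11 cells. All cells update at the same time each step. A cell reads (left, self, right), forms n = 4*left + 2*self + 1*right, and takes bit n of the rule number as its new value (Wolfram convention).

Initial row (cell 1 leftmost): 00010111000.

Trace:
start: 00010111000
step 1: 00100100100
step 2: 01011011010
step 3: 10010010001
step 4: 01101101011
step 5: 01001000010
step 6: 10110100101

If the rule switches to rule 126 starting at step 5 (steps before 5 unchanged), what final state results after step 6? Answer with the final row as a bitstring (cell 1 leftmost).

00000000000

(re-executing steps 5..6 under rule 126; state before step 5: 01101101011)
step 5: 11111111111
step 6: 00000000000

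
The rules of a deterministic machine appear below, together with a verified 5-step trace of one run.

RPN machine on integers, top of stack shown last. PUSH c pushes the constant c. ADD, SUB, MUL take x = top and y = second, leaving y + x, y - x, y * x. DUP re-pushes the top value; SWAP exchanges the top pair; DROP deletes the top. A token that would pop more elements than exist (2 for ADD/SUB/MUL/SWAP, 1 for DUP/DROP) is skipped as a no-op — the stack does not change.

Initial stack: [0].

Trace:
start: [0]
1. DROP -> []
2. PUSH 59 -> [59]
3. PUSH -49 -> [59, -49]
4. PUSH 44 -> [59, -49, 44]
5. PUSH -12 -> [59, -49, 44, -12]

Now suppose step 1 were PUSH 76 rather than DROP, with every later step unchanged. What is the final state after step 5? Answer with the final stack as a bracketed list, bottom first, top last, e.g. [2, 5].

[0, 76, 59, -49, 44, -12]

(re-executing from step 1 with the substitution; state before step 1: [0])
1. PUSH 76 -> [0, 76]
2. PUSH 59 -> [0, 76, 59]
3. PUSH -49 -> [0, 76, 59, -49]
4. PUSH 44 -> [0, 76, 59, -49, 44]
5. PUSH -12 -> [0, 76, 59, -49, 44, -12]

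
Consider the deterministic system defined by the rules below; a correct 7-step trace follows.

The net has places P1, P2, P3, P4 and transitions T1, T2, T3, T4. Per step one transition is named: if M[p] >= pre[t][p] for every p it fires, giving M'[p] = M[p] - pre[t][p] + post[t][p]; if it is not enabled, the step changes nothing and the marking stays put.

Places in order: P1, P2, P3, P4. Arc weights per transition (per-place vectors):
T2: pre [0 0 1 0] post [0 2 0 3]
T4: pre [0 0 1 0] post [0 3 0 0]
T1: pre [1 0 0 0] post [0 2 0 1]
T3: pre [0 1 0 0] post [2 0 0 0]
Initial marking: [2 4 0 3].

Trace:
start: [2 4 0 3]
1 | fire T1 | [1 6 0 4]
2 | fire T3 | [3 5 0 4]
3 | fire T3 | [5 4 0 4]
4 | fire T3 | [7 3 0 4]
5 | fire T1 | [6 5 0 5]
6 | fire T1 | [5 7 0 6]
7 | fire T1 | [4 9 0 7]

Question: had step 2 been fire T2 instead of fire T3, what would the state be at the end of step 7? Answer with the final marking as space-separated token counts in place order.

2 10 0 7

(re-executing from step 2 with the substitution; state before step 2: [1 6 0 4])
2 | fire T2 | [1 6 0 4]
3 | fire T3 | [3 5 0 4]
4 | fire T3 | [5 4 0 4]
5 | fire T1 | [4 6 0 5]
6 | fire T1 | [3 8 0 6]
7 | fire T1 | [2 10 0 7]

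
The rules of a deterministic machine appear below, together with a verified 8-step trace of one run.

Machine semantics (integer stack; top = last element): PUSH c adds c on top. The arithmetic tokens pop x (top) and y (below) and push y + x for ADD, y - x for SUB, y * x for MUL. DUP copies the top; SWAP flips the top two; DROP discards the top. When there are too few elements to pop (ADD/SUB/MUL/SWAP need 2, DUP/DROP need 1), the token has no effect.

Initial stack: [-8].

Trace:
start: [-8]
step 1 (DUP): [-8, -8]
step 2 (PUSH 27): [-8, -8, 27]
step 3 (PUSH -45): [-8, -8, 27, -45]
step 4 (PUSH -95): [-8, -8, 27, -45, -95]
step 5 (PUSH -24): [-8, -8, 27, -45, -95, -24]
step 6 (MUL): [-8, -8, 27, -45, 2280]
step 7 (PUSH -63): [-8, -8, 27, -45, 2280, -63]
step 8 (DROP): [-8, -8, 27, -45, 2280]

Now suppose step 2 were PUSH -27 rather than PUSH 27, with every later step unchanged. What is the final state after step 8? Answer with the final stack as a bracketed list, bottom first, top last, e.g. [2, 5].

(re-executing from step 2 with the substitution; state before step 2: [-8, -8])
step 2 (PUSH -27): [-8, -8, -27]
step 3 (PUSH -45): [-8, -8, -27, -45]
step 4 (PUSH -95): [-8, -8, -27, -45, -95]
step 5 (PUSH -24): [-8, -8, -27, -45, -95, -24]
step 6 (MUL): [-8, -8, -27, -45, 2280]
step 7 (PUSH -63): [-8, -8, -27, -45, 2280, -63]
step 8 (DROP): [-8, -8, -27, -45, 2280]

[-8, -8, -27, -45, 2280]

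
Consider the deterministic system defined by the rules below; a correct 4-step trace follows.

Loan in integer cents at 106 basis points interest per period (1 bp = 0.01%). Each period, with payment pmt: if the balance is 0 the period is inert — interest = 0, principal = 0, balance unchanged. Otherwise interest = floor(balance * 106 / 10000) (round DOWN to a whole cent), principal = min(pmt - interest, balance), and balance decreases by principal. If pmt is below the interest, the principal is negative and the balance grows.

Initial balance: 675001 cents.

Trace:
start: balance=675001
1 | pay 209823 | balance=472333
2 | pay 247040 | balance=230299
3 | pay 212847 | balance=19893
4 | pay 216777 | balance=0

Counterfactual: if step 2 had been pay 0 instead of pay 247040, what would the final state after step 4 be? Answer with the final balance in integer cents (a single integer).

(re-executing from step 2 with the substitution; state before step 2: balance=472333)
2 | pay 0 | balance=477339
3 | pay 212847 | balance=269551
4 | pay 216777 | balance=55631

55631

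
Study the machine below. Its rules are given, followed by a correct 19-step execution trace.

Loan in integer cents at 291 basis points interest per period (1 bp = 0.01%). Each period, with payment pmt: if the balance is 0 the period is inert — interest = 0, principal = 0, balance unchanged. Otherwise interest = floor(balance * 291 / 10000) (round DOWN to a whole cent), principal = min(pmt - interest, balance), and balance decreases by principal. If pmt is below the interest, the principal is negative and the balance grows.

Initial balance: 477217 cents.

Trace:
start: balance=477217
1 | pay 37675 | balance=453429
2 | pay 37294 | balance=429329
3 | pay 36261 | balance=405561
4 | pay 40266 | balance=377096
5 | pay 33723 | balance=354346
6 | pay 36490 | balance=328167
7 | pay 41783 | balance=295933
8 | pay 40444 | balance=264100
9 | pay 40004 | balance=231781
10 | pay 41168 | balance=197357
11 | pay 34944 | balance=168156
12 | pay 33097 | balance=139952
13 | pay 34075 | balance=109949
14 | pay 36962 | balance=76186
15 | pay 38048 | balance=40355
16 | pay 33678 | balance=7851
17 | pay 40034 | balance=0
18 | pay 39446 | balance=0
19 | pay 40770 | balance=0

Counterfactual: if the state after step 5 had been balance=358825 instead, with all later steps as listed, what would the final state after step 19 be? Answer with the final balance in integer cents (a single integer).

state after step 5 := balance=358825
6 | pay 36490 | balance=332776
7 | pay 41783 | balance=300676
8 | pay 40444 | balance=268981
9 | pay 40004 | balance=236804
10 | pay 41168 | balance=202526
11 | pay 34944 | balance=173475
12 | pay 33097 | balance=145426
13 | pay 34075 | balance=115582
14 | pay 36962 | balance=81983
15 | pay 38048 | balance=46320
16 | pay 33678 | balance=13989
17 | pay 40034 | balance=0
18 | pay 39446 | balance=0
19 | pay 40770 | balance=0

0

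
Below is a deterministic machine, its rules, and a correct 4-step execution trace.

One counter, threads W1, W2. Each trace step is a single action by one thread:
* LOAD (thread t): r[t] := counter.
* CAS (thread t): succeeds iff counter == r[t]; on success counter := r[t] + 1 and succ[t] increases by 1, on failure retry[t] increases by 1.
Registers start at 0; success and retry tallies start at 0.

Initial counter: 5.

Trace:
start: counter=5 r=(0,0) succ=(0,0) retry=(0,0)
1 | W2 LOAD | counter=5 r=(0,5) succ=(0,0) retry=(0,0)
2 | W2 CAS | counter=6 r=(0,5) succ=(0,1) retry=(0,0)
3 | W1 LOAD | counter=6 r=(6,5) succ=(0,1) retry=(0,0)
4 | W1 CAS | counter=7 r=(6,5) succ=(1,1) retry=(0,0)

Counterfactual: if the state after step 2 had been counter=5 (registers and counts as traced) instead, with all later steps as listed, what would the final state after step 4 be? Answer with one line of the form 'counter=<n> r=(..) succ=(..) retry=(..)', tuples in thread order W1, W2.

counter=6 r=(5,5) succ=(1,1) retry=(0,0)

state after step 2 := counter=5 r=(0,5) succ=(0,1) retry=(0,0)
3 | W1 LOAD | counter=5 r=(5,5) succ=(0,1) retry=(0,0)
4 | W1 CAS | counter=6 r=(5,5) succ=(1,1) retry=(0,0)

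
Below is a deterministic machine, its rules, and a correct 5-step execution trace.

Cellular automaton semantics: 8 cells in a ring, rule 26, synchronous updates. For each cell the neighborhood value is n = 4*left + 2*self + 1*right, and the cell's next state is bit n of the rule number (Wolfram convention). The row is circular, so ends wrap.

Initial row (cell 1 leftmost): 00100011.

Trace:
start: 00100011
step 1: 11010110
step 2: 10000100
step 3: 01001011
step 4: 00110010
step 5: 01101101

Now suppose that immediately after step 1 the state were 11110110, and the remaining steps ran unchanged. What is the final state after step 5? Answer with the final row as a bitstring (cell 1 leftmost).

01101101

state after step 1 := 11110110
step 2: 10000100
step 3: 01001011
step 4: 00110010
step 5: 01101101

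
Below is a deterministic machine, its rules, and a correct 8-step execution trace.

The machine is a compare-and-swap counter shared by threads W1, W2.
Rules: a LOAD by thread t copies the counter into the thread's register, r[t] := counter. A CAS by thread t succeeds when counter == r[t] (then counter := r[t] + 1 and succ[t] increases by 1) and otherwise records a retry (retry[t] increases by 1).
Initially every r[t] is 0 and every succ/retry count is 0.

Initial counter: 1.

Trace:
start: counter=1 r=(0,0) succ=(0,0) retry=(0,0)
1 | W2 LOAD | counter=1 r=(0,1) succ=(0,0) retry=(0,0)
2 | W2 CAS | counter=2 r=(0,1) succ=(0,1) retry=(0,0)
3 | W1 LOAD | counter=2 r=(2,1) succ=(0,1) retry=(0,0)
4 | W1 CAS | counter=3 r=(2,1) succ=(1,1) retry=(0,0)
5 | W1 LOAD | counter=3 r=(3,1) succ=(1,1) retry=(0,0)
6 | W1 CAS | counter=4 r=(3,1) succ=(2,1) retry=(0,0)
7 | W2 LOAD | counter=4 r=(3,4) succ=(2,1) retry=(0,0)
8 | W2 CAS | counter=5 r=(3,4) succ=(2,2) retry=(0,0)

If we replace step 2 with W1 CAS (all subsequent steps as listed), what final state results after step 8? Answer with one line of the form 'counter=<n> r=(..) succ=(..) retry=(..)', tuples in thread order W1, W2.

counter=4 r=(2,3) succ=(2,1) retry=(1,0)

(re-executing from step 2 with the substitution; state before step 2: counter=1 r=(0,1) succ=(0,0) retry=(0,0))
2 | W1 CAS | counter=1 r=(0,1) succ=(0,0) retry=(1,0)
3 | W1 LOAD | counter=1 r=(1,1) succ=(0,0) retry=(1,0)
4 | W1 CAS | counter=2 r=(1,1) succ=(1,0) retry=(1,0)
5 | W1 LOAD | counter=2 r=(2,1) succ=(1,0) retry=(1,0)
6 | W1 CAS | counter=3 r=(2,1) succ=(2,0) retry=(1,0)
7 | W2 LOAD | counter=3 r=(2,3) succ=(2,0) retry=(1,0)
8 | W2 CAS | counter=4 r=(2,3) succ=(2,1) retry=(1,0)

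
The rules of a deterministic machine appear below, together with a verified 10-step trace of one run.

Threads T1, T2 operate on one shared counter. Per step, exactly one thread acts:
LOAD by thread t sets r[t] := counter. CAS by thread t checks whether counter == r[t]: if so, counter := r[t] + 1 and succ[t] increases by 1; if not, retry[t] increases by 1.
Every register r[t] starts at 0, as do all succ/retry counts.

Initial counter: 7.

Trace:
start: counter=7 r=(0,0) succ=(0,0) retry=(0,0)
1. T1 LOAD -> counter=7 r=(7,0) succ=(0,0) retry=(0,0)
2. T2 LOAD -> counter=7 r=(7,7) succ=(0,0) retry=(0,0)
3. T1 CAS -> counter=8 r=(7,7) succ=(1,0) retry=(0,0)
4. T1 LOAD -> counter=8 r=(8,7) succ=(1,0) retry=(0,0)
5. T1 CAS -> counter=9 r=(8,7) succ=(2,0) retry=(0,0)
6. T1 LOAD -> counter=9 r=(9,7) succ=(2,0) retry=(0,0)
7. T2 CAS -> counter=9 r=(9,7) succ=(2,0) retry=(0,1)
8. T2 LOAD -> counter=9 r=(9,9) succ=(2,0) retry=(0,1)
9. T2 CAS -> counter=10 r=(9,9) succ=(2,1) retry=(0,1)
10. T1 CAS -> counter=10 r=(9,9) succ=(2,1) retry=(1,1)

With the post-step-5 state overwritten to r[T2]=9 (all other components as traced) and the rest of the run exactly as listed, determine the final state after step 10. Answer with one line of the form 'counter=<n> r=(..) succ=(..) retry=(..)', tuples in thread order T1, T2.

counter=11 r=(9,10) succ=(2,2) retry=(1,0)

state after step 5 := counter=9 r=(8,9) succ=(2,0) retry=(0,0)
6. T1 LOAD -> counter=9 r=(9,9) succ=(2,0) retry=(0,0)
7. T2 CAS -> counter=10 r=(9,9) succ=(2,1) retry=(0,0)
8. T2 LOAD -> counter=10 r=(9,10) succ=(2,1) retry=(0,0)
9. T2 CAS -> counter=11 r=(9,10) succ=(2,2) retry=(0,0)
10. T1 CAS -> counter=11 r=(9,10) succ=(2,2) retry=(1,0)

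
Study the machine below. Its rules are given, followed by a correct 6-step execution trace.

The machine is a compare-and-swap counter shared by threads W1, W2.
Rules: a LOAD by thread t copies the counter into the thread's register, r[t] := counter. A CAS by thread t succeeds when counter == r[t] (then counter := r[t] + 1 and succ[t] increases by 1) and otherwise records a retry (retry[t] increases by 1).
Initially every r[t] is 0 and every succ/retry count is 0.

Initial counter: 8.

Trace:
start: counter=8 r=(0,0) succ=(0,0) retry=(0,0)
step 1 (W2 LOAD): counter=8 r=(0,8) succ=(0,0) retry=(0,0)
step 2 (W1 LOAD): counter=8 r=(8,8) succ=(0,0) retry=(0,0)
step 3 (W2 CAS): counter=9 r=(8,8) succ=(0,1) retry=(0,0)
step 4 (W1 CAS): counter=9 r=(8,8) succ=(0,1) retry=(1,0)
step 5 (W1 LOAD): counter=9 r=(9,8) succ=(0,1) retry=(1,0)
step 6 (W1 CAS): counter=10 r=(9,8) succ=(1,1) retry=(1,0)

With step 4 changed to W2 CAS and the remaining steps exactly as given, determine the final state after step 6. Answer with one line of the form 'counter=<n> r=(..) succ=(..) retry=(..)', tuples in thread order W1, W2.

counter=10 r=(9,8) succ=(1,1) retry=(0,1)

(re-executing from step 4 with the substitution; state before step 4: counter=9 r=(8,8) succ=(0,1) retry=(0,0))
step 4 (W2 CAS): counter=9 r=(8,8) succ=(0,1) retry=(0,1)
step 5 (W1 LOAD): counter=9 r=(9,8) succ=(0,1) retry=(0,1)
step 6 (W1 CAS): counter=10 r=(9,8) succ=(1,1) retry=(0,1)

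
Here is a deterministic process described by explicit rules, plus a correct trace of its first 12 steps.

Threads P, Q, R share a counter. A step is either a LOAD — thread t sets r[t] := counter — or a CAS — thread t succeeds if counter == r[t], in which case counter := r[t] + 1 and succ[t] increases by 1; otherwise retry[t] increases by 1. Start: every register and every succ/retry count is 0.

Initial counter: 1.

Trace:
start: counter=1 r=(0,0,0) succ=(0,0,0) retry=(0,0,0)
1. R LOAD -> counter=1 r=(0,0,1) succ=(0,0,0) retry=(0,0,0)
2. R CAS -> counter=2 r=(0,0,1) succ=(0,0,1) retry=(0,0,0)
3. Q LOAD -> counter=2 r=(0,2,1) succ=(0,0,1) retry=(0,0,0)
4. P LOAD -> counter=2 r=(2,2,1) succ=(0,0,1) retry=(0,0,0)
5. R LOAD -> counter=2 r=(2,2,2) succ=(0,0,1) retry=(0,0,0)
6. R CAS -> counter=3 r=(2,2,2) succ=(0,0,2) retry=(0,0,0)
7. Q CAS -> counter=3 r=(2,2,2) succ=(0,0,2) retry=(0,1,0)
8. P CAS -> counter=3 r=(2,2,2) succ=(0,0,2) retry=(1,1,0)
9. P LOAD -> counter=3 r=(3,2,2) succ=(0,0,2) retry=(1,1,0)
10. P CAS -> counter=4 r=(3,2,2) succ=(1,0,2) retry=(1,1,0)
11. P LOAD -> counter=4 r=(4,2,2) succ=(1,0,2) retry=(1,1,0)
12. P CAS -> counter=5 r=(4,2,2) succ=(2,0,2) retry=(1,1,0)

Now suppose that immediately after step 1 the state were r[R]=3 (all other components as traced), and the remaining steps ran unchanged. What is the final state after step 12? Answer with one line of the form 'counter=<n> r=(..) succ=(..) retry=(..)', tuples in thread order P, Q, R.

counter=4 r=(3,1,1) succ=(2,0,1) retry=(1,1,1)

state after step 1 := counter=1 r=(0,0,3) succ=(0,0,0) retry=(0,0,0)
2. R CAS -> counter=1 r=(0,0,3) succ=(0,0,0) retry=(0,0,1)
3. Q LOAD -> counter=1 r=(0,1,3) succ=(0,0,0) retry=(0,0,1)
4. P LOAD -> counter=1 r=(1,1,3) succ=(0,0,0) retry=(0,0,1)
5. R LOAD -> counter=1 r=(1,1,1) succ=(0,0,0) retry=(0,0,1)
6. R CAS -> counter=2 r=(1,1,1) succ=(0,0,1) retry=(0,0,1)
7. Q CAS -> counter=2 r=(1,1,1) succ=(0,0,1) retry=(0,1,1)
8. P CAS -> counter=2 r=(1,1,1) succ=(0,0,1) retry=(1,1,1)
9. P LOAD -> counter=2 r=(2,1,1) succ=(0,0,1) retry=(1,1,1)
10. P CAS -> counter=3 r=(2,1,1) succ=(1,0,1) retry=(1,1,1)
11. P LOAD -> counter=3 r=(3,1,1) succ=(1,0,1) retry=(1,1,1)
12. P CAS -> counter=4 r=(3,1,1) succ=(2,0,1) retry=(1,1,1)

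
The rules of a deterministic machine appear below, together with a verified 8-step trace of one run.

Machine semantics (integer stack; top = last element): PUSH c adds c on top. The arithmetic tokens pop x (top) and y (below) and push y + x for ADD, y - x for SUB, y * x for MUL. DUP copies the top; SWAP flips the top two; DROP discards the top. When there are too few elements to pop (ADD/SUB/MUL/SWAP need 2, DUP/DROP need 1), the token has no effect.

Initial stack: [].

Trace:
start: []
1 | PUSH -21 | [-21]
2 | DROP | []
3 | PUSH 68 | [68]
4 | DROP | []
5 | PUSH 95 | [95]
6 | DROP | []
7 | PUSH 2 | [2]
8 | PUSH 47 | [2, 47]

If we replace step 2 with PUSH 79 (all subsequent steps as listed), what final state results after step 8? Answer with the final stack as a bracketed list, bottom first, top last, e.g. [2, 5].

[-21, 79, 2, 47]

(re-executing from step 2 with the substitution; state before step 2: [-21])
2 | PUSH 79 | [-21, 79]
3 | PUSH 68 | [-21, 79, 68]
4 | DROP | [-21, 79]
5 | PUSH 95 | [-21, 79, 95]
6 | DROP | [-21, 79]
7 | PUSH 2 | [-21, 79, 2]
8 | PUSH 47 | [-21, 79, 2, 47]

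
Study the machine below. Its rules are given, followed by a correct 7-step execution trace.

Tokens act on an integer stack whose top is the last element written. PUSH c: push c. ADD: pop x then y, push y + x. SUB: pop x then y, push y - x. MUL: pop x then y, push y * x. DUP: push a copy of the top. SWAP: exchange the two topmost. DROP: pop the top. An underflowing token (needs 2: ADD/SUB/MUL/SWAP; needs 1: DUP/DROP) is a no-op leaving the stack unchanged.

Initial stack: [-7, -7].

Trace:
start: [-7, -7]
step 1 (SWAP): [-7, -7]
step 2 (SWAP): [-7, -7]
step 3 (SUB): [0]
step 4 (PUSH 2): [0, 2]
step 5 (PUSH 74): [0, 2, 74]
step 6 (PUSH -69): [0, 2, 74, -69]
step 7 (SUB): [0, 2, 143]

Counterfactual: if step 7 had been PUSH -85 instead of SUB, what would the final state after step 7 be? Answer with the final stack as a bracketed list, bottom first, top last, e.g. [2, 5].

(re-executing from step 7 with the substitution; state before step 7: [0, 2, 74, -69])
step 7 (PUSH -85): [0, 2, 74, -69, -85]

[0, 2, 74, -69, -85]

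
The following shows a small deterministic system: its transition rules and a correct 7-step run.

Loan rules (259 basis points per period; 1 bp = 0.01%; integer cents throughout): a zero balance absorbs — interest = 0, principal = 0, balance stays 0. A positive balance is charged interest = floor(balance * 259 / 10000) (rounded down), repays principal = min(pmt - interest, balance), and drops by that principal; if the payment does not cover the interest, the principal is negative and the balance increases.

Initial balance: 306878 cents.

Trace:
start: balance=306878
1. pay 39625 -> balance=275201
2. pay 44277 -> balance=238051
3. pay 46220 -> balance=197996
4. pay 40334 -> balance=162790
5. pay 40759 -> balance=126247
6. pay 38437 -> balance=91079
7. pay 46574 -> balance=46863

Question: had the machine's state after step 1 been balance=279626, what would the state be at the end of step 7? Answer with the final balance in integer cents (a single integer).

52023

state after step 1 := balance=279626
2. pay 44277 -> balance=242591
3. pay 46220 -> balance=202654
4. pay 40334 -> balance=167568
5. pay 40759 -> balance=131149
6. pay 38437 -> balance=96108
7. pay 46574 -> balance=52023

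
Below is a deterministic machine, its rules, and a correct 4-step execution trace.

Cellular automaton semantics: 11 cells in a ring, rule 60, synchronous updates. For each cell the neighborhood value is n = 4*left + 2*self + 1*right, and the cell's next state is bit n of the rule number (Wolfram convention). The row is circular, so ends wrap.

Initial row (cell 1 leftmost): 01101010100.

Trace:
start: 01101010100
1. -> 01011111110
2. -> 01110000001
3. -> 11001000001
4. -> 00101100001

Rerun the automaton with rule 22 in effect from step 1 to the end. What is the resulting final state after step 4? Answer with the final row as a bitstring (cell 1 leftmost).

(re-executing steps 1..4 under rule 22; state before step 1: 01101010100)
1. -> 10001010110
2. -> 11011010000
3. -> 00000011001
4. -> 10000100111

10000100111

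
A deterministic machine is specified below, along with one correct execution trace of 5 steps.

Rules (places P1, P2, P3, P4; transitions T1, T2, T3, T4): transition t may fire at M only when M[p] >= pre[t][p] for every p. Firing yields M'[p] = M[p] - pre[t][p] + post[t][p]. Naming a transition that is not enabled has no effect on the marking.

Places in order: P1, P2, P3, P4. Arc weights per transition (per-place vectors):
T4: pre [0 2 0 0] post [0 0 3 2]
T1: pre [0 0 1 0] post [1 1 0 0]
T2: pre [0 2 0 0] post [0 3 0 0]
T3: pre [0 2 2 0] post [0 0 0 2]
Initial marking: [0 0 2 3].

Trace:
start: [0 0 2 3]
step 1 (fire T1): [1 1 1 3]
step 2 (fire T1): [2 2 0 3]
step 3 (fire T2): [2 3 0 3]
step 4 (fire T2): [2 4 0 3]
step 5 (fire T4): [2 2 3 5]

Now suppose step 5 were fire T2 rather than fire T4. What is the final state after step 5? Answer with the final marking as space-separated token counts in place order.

(re-executing from step 5 with the substitution; state before step 5: [2 4 0 3])
step 5 (fire T2): [2 5 0 3]

2 5 0 3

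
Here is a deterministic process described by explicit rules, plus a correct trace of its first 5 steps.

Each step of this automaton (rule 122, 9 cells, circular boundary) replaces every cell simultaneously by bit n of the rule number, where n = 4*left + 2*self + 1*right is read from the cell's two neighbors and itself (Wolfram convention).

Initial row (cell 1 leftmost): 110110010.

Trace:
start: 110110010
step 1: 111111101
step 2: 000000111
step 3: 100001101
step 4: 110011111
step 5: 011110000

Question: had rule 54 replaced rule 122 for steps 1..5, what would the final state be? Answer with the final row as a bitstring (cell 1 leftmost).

(re-executing steps 1..5 under rule 54; state before step 1: 110110010)
step 1: 001001111
step 2: 111110000
step 3: 000001001
step 4: 100011111
step 5: 010100000

010100000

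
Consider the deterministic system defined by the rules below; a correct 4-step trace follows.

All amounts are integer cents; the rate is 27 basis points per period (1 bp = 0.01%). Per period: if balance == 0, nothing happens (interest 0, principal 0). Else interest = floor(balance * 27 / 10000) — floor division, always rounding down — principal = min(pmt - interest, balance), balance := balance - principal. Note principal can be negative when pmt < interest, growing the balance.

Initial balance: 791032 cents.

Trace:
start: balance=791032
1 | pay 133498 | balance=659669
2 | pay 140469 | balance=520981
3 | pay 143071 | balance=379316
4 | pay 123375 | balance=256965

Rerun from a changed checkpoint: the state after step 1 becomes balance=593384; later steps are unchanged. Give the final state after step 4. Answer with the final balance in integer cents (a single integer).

190142

state after step 1 := balance=593384
2 | pay 140469 | balance=454517
3 | pay 143071 | balance=312673
4 | pay 123375 | balance=190142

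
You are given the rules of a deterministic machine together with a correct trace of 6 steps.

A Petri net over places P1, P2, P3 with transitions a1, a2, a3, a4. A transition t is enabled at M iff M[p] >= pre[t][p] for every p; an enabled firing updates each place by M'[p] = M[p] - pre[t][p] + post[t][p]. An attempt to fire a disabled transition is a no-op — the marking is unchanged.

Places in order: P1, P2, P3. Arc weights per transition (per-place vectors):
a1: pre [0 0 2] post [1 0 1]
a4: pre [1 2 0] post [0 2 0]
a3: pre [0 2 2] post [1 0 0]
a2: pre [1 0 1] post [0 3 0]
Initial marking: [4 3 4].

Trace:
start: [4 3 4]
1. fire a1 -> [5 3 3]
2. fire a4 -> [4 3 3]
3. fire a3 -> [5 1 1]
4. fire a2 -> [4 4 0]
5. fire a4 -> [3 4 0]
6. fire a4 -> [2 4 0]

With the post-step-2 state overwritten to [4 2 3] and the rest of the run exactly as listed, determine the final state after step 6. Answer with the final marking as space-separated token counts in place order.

2 3 0

state after step 2 := [4 2 3]
3. fire a3 -> [5 0 1]
4. fire a2 -> [4 3 0]
5. fire a4 -> [3 3 0]
6. fire a4 -> [2 3 0]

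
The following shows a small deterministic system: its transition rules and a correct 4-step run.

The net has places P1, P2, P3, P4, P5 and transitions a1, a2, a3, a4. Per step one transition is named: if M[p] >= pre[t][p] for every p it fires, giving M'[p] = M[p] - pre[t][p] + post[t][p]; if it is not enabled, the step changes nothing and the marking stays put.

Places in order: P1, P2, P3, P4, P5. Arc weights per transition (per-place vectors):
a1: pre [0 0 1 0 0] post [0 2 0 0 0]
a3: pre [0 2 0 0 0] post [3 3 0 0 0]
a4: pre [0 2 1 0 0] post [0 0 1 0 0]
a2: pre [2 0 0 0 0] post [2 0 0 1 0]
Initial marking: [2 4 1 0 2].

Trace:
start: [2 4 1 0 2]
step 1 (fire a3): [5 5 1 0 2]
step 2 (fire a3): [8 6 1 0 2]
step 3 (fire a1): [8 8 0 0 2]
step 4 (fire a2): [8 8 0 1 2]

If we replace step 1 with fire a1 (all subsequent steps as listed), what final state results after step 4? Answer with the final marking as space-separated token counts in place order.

(re-executing from step 1 with the substitution; state before step 1: [2 4 1 0 2])
step 1 (fire a1): [2 6 0 0 2]
step 2 (fire a3): [5 7 0 0 2]
step 3 (fire a1): [5 7 0 0 2]
step 4 (fire a2): [5 7 0 1 2]

5 7 0 1 2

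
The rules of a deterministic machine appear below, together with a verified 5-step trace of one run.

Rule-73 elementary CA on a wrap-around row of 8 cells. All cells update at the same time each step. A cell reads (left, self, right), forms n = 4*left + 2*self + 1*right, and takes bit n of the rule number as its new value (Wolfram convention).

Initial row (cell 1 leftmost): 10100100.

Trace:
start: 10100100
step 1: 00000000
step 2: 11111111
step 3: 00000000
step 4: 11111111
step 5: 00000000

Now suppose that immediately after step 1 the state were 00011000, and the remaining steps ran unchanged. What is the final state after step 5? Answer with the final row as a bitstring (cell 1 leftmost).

state after step 1 := 00011000
step 2: 11011011
step 3: 01011010
step 4: 00011000
step 5: 11011011

11011011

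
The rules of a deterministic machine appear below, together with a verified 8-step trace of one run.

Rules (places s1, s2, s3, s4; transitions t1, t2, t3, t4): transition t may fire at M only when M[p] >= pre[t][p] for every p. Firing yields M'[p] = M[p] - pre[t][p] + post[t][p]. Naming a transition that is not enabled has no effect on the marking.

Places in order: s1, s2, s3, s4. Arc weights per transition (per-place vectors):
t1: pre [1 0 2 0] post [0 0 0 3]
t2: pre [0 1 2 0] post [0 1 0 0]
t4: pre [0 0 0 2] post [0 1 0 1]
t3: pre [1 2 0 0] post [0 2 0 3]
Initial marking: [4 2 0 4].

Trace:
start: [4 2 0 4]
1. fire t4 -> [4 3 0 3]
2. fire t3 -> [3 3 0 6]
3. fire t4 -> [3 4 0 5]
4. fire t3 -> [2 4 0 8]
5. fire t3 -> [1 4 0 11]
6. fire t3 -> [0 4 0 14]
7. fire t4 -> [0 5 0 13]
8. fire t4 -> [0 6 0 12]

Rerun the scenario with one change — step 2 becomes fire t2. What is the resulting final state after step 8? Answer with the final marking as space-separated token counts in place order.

1 6 0 9

(re-executing from step 2 with the substitution; state before step 2: [4 3 0 3])
2. fire t2 -> [4 3 0 3]
3. fire t4 -> [4 4 0 2]
4. fire t3 -> [3 4 0 5]
5. fire t3 -> [2 4 0 8]
6. fire t3 -> [1 4 0 11]
7. fire t4 -> [1 5 0 10]
8. fire t4 -> [1 6 0 9]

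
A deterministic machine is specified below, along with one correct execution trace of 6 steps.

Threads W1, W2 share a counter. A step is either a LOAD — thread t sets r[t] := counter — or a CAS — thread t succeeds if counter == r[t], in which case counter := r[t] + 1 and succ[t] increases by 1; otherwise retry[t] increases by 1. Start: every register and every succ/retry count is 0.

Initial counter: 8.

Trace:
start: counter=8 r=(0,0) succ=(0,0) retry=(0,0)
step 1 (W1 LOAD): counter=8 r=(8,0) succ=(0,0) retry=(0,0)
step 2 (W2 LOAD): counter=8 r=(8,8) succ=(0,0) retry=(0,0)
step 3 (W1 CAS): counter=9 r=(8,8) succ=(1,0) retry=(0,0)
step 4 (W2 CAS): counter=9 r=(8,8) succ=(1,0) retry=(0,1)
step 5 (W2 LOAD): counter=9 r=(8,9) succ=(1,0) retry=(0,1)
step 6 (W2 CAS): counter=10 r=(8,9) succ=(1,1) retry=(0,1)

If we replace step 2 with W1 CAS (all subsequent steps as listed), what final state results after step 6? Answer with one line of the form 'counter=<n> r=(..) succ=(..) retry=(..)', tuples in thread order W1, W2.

(re-executing from step 2 with the substitution; state before step 2: counter=8 r=(8,0) succ=(0,0) retry=(0,0))
step 2 (W1 CAS): counter=9 r=(8,0) succ=(1,0) retry=(0,0)
step 3 (W1 CAS): counter=9 r=(8,0) succ=(1,0) retry=(1,0)
step 4 (W2 CAS): counter=9 r=(8,0) succ=(1,0) retry=(1,1)
step 5 (W2 LOAD): counter=9 r=(8,9) succ=(1,0) retry=(1,1)
step 6 (W2 CAS): counter=10 r=(8,9) succ=(1,1) retry=(1,1)

counter=10 r=(8,9) succ=(1,1) retry=(1,1)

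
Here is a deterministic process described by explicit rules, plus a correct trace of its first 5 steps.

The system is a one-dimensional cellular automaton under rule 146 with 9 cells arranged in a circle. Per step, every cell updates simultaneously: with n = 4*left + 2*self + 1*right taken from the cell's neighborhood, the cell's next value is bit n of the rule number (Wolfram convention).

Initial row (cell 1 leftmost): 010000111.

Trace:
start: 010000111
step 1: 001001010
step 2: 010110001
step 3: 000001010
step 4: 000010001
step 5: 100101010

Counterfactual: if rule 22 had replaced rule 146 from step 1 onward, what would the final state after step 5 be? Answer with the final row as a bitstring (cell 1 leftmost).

001111110

(re-executing steps 1..5 under rule 22; state before step 1: 010000111)
step 1: 011001000
step 2: 100111100
step 3: 111000011
step 4: 000100100
step 5: 001111110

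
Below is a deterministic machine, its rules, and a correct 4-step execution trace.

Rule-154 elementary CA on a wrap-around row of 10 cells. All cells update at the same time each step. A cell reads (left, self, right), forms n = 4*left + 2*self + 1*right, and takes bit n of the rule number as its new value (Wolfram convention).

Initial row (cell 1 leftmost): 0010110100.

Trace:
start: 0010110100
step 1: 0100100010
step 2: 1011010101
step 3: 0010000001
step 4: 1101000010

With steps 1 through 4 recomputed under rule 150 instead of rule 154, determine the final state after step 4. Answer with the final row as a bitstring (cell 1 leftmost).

1011111101

(re-executing steps 1..4 under rule 150; state before step 1: 0010110100)
step 1: 0110000110
step 2: 1001001001
step 3: 0111111110
step 4: 1011111101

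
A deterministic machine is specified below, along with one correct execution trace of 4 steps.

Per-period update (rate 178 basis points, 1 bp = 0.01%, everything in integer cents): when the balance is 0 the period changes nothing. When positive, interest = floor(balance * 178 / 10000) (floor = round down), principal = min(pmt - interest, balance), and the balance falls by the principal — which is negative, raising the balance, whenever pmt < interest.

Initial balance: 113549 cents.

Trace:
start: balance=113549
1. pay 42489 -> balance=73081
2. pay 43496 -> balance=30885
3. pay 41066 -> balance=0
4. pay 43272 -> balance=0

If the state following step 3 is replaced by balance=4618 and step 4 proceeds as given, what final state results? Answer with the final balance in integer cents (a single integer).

0

state after step 3 := balance=4618
4. pay 43272 -> balance=0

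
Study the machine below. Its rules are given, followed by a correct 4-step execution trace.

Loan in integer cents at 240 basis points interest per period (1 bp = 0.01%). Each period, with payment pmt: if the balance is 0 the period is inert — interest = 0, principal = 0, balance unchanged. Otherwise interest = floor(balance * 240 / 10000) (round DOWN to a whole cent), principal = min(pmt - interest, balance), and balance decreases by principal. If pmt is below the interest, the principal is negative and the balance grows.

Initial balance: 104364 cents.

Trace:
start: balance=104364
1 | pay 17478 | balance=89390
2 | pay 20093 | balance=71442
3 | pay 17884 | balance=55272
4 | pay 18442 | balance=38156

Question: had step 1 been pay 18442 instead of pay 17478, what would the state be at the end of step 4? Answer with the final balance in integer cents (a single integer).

(re-executing from step 1 with the substitution; state before step 1: balance=104364)
1 | pay 18442 | balance=88426
2 | pay 20093 | balance=70455
3 | pay 17884 | balance=54261
4 | pay 18442 | balance=37121

37121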